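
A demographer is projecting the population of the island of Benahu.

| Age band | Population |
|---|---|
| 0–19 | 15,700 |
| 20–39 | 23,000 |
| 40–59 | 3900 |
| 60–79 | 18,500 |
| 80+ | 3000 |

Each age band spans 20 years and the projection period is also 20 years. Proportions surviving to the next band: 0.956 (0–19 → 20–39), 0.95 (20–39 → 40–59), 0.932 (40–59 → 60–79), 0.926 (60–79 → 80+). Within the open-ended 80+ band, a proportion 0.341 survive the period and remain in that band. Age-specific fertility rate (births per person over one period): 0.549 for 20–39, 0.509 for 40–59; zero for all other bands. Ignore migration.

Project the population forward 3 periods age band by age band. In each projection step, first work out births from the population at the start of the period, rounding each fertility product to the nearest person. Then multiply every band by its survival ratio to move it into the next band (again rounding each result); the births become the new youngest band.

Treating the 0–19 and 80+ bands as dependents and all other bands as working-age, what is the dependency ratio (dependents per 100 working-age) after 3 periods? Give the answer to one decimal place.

— Period 1 —
Births: 23000 * 0.549 = 12627  |  3900 * 0.509 = 1985 → 14612
20–39: 15700 * 0.956 = 15009
40–59: 23000 * 0.95 = 21850
60–79: 3900 * 0.932 = 3635
80+: 18500 * 0.926 + 3000 * 0.341 = 17131 + 1023 = 18154
End of period: [14612, 15009, 21850, 3635, 18154]
— Period 2 —
Births: 15009 * 0.549 = 8240  |  21850 * 0.509 = 11122 → 19362
20–39: 14612 * 0.956 = 13969
40–59: 15009 * 0.95 = 14259
60–79: 21850 * 0.932 = 20364
80+: 3635 * 0.926 + 18154 * 0.341 = 3366 + 6191 = 9557
End of period: [19362, 13969, 14259, 20364, 9557]
— Period 3 —
Births: 13969 * 0.549 = 7669  |  14259 * 0.509 = 7258 → 14927
20–39: 19362 * 0.956 = 18510
40–59: 13969 * 0.95 = 13271
60–79: 14259 * 0.932 = 13289
80+: 20364 * 0.926 + 9557 * 0.341 = 18857 + 3259 = 22116
End of period: [14927, 18510, 13271, 13289, 22116]
Dependents (band 0–19 + band 80+) = 14927 + 22116 = 37043; working-age = 45070; ratio = 37043/45070 × 100 = 82.2

82.2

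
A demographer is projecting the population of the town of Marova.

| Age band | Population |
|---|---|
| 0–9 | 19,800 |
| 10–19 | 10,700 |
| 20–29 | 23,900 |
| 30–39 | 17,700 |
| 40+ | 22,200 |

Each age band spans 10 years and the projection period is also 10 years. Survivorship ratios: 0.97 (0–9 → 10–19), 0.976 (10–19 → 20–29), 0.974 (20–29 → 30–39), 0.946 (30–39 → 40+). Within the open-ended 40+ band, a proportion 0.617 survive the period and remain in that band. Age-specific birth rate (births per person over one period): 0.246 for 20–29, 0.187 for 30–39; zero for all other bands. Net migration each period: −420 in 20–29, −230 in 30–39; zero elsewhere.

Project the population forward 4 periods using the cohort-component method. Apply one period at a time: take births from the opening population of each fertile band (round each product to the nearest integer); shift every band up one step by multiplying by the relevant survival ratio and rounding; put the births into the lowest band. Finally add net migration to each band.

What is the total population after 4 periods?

62944

Let group 1 be 0–9 through group 5 = 40+.
— Period 1 —
Births: 23900 * 0.246 = 5879 ; 17700 * 0.187 = 3310 — total 9189
Group 2: 19800 * 0.97 = 19206
Group 3: 10700 * 0.976 = 10443
Group 4: 23900 * 0.974 = 23279
Group 5: 17700 * 0.946 + 22200 * 0.617 = 16744 + 13697 = 30441
Net migration: Group 3 − 420 → 10023; Group 4 − 230 → 23049
→ [9189, 19206, 10023, 23049, 30441]
— Period 2 —
Births: 10023 * 0.246 = 2466 ; 23049 * 0.187 = 4310 — total 6776
Group 2: 9189 * 0.97 = 8913
Group 3: 19206 * 0.976 = 18745
Group 4: 10023 * 0.974 = 9762
Group 5: 23049 * 0.946 + 30441 * 0.617 = 21804 + 18782 = 40586
Net migration: Group 3 − 420 → 18325; Group 4 − 230 → 9532
→ [6776, 8913, 18325, 9532, 40586]
— Period 3 —
Births: 18325 * 0.246 = 4508 ; 9532 * 0.187 = 1782 — total 6290
Group 2: 6776 * 0.97 = 6573
Group 3: 8913 * 0.976 = 8699
Group 4: 18325 * 0.974 = 17849
Group 5: 9532 * 0.946 + 40586 * 0.617 = 9017 + 25042 = 34059
Net migration: Group 3 − 420 → 8279; Group 4 − 230 → 17619
→ [6290, 6573, 8279, 17619, 34059]
— Period 4 —
Births: 8279 * 0.246 = 2037 ; 17619 * 0.187 = 3295 — total 5332
Group 2: 6290 * 0.97 = 6101
Group 3: 6573 * 0.976 = 6415
Group 4: 8279 * 0.974 = 8064
Group 5: 17619 * 0.946 + 34059 * 0.617 = 16668 + 21014 = 37682
Net migration: Group 3 − 420 → 5995; Group 4 − 230 → 7834
→ [5332, 6101, 5995, 7834, 37682]
Total after period 4: 5332 + 6101 + 5995 + 7834 + 37682 = 62944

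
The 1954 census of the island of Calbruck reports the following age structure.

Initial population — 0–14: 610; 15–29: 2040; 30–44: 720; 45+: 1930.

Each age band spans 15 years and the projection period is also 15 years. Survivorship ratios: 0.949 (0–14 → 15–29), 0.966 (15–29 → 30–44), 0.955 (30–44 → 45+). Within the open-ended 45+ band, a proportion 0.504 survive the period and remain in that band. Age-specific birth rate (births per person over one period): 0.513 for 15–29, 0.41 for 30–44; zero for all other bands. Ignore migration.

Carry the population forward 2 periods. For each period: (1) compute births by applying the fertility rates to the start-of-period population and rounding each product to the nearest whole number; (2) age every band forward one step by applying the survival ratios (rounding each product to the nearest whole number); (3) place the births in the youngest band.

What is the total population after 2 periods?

5657

— Period 1 —
Births: 2040 * 0.513 = 1047  |  720 * 0.41 = 295 → 1342
15–29: 610 * 0.949 = 579
30–44: 2040 * 0.966 = 1971
45+: 720 * 0.955 + 1930 * 0.504 = 688 + 973 = 1661
→ [1342, 579, 1971, 1661]
— Period 2 —
Births: 579 * 0.513 = 297  |  1971 * 0.41 = 808 → 1105
15–29: 1342 * 0.949 = 1274
30–44: 579 * 0.966 = 559
45+: 1971 * 0.955 + 1661 * 0.504 = 1882 + 837 = 2719
→ [1105, 1274, 559, 2719]
Total after period 2: 1105 + 1274 + 559 + 2719 = 5657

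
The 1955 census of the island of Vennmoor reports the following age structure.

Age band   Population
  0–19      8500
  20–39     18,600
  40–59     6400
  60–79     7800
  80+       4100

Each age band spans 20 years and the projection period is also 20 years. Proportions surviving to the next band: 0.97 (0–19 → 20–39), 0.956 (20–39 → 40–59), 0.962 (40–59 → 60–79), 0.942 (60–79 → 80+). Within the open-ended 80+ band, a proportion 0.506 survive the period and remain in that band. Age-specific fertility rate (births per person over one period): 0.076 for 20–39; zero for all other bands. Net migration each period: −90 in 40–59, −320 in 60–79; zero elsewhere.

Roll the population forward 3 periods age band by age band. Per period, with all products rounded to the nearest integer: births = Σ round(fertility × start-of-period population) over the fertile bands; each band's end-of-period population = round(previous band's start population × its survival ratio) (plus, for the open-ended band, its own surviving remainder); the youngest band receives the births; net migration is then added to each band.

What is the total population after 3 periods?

(Bands numbered youngest = 1 to oldest = 5.)
[period 1]
Births: 18600 × 0.076 = 1414
Band 2: 8500 × 0.97 = 8245
Band 3: 18600 × 0.956 = 17782
Band 4: 6400 × 0.962 = 6157
Band 5: 7800 × 0.942 + 4100 × 0.506 = 7348 + 2075 = 9423
Net migration: Band 3 − 90 → 17692; Band 4 − 320 → 5837
Population now: 0–19=1414, 20–39=8245, 40–59=17692, 60–79=5837, 80+=9423
[period 2]
Births: 8245 × 0.076 = 627
Band 2: 1414 × 0.97 = 1372
Band 3: 8245 × 0.956 = 7882
Band 4: 17692 × 0.962 = 17020
Band 5: 5837 × 0.942 + 9423 × 0.506 = 5498 + 4768 = 10266
Net migration: Band 3 − 90 → 7792; Band 4 − 320 → 16700
Population now: 0–19=627, 20–39=1372, 40–59=7792, 60–79=16700, 80+=10266
[period 3]
Births: 1372 × 0.076 = 104
Band 2: 627 × 0.97 = 608
Band 3: 1372 × 0.956 = 1312
Band 4: 7792 × 0.962 = 7496
Band 5: 16700 × 0.942 + 10266 × 0.506 = 15731 + 5195 = 20926
Net migration: Band 3 − 90 → 1222; Band 4 − 320 → 7176
Population now: 0–19=104, 20–39=608, 40–59=1222, 60–79=7176, 80+=20926
Total after period 3: 104 + 608 + 1222 + 7176 + 20926 = 30036

30036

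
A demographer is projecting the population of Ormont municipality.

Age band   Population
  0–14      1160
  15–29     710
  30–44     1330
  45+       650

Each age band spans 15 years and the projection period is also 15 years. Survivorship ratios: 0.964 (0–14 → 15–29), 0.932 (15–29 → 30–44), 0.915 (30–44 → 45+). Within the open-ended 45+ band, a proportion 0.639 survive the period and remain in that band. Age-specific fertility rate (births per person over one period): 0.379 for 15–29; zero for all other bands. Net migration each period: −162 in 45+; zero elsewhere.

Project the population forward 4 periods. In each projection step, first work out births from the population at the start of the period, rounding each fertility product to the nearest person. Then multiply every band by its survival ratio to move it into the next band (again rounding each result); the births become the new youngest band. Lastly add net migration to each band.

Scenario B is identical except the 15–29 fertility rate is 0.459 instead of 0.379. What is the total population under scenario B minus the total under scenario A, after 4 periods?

244

Period 1.
Births: 710 * 0.379 = 269
15–29: 1160 * 0.964 = 1118
30–44: 710 * 0.932 = 662
45+: 1330 * 0.915 + 650 * 0.639 = 1217 + 415 = 1632
Net migration: 45+ − 162 → 1470
End of period: [269, 1118, 662, 1470]
Period 2.
Births: 1118 * 0.379 = 424
15–29: 269 * 0.964 = 259
30–44: 1118 * 0.932 = 1042
45+: 662 * 0.915 + 1470 * 0.639 = 606 + 939 = 1545
Net migration: 45+ − 162 → 1383
End of period: [424, 259, 1042, 1383]
Period 3.
Births: 259 * 0.379 = 98
15–29: 424 * 0.964 = 409
30–44: 259 * 0.932 = 241
45+: 1042 * 0.915 + 1383 * 0.639 = 953 + 884 = 1837
Net migration: 45+ − 162 → 1675
End of period: [98, 409, 241, 1675]
Period 4.
Births: 409 * 0.379 = 155
15–29: 98 * 0.964 = 94
30–44: 409 * 0.932 = 381
45+: 241 * 0.915 + 1675 * 0.639 = 221 + 1070 = 1291
Net migration: 45+ − 162 → 1129
End of period: [155, 94, 381, 1129]
Scenario A total after 4 periods: 1759
Scenario B projection —
Period 1.
Births: 710 * 0.459 = 326
15–29: 1160 * 0.964 = 1118
30–44: 710 * 0.932 = 662
45+: 1330 * 0.915 + 650 * 0.639 = 1217 + 415 = 1632
Net migration: 45+ − 162 → 1470
End of period: [326, 1118, 662, 1470]
Period 2.
Births: 1118 * 0.459 = 513
15–29: 326 * 0.964 = 314
30–44: 1118 * 0.932 = 1042
45+: 662 * 0.915 + 1470 * 0.639 = 606 + 939 = 1545
Net migration: 45+ − 162 → 1383
End of period: [513, 314, 1042, 1383]
Period 3.
Births: 314 * 0.459 = 144
15–29: 513 * 0.964 = 495
30–44: 314 * 0.932 = 293
45+: 1042 * 0.915 + 1383 * 0.639 = 953 + 884 = 1837
Net migration: 45+ − 162 → 1675
End of period: [144, 495, 293, 1675]
Period 4.
Births: 495 * 0.459 = 227
15–29: 144 * 0.964 = 139
30–44: 495 * 0.932 = 461
45+: 293 * 0.915 + 1675 * 0.639 = 268 + 1070 = 1338
Net migration: 45+ − 162 → 1176
End of period: [227, 139, 461, 1176]
Scenario B total after 4 periods: 2003
Difference B − A = 2003 − 1759 = 244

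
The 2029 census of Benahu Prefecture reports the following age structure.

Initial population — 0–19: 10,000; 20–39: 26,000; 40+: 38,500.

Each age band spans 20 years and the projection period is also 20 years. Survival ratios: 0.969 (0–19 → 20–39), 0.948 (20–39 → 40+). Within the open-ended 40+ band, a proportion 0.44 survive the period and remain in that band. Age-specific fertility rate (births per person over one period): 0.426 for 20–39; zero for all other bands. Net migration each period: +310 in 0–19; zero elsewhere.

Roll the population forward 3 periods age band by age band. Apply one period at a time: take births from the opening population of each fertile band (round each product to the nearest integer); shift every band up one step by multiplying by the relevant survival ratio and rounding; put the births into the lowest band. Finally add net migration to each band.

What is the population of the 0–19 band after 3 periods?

(Bands numbered youngest = 1 to oldest = 3.)
[period 1]
Births: 26000 × 0.426 = 11076
Band 2: 10000 × 0.969 = 9690
Band 3: 26000 × 0.948 + 38500 × 0.44 = 24648 + 16940 = 41588
Net migration: Band 1 + 310 → 11386
End of period: [11386, 9690, 41588]
[period 2]
Births: 9690 × 0.426 = 4128
Band 2: 11386 × 0.969 = 11033
Band 3: 9690 × 0.948 + 41588 × 0.44 = 9186 + 18299 = 27485
Net migration: Band 1 + 310 → 4438
End of period: [4438, 11033, 27485]
[period 3]
Births: 11033 × 0.426 = 4700
Band 2: 4438 × 0.969 = 4300
Band 3: 11033 × 0.948 + 27485 × 0.44 = 10459 + 12093 = 22552
Net migration: Band 1 + 310 → 5010
End of period: [5010, 4300, 22552]

5010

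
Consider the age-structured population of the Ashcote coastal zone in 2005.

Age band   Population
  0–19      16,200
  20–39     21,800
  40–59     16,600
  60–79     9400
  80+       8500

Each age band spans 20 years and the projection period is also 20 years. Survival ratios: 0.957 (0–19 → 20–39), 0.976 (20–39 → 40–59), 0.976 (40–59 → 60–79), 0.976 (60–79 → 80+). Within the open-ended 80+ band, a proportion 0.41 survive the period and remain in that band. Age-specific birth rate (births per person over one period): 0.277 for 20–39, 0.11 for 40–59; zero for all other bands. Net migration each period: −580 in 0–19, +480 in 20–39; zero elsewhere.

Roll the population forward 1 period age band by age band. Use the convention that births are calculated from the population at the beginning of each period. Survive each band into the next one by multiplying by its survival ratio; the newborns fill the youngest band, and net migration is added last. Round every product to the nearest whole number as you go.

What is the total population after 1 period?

73406

— Period 1 —
Births: 21800 * 0.277 = 6039, 16600 * 0.11 = 1826 — total 7865
20–39: 16200 * 0.957 = 15503
40–59: 21800 * 0.976 = 21277
60–79: 16600 * 0.976 = 16202
80+: 9400 * 0.976 + 8500 * 0.41 = 9174 + 3485 = 12659
Net migration: 0–19 − 580 → 7285; 20–39 + 480 → 15983
→ [7285, 15983, 21277, 16202, 12659]
Total after period 1: 7285 + 15983 + 21277 + 16202 + 12659 = 73406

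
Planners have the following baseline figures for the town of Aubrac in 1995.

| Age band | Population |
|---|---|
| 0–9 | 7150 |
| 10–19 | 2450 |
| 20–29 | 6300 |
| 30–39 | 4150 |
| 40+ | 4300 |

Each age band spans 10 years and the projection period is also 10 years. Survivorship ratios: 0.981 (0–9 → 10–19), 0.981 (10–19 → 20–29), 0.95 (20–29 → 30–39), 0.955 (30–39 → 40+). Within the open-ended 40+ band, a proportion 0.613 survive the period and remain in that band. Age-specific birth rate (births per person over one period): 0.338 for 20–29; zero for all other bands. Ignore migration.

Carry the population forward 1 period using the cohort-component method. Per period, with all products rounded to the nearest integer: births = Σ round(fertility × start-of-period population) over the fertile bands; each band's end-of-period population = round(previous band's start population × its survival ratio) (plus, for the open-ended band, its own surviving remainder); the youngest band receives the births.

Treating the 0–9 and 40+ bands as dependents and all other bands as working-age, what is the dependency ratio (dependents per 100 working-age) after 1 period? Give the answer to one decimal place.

(Groups numbered youngest = 1 to oldest = 5.)
[period 1]
Births: 6300 * 0.338 = 2129
Group 2: 7150 * 0.981 = 7014
Group 3: 2450 * 0.981 = 2403
Group 4: 6300 * 0.95 = 5985
Group 5: 4150 * 0.955 + 4300 * 0.613 = 3963 + 2636 = 6599
End of period: [2129, 7014, 2403, 5985, 6599]
Dependents (band 0–9 + band 40+) = 2129 + 6599 = 8728; working-age = 15402; ratio = 8728/15402 × 100 = 56.7

56.7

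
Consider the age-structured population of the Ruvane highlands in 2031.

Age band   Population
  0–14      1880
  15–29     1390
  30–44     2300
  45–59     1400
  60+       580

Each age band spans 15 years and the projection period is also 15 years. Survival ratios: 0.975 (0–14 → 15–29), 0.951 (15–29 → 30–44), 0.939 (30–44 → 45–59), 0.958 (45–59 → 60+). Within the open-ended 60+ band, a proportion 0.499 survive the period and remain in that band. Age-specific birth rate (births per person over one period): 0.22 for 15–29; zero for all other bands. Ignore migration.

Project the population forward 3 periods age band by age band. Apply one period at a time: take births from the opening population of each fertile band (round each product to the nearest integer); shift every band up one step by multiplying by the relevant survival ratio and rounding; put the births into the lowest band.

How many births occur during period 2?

Call the groups 1 to 5, youngest first.
— Period 1 —
Births: 1390 × 0.22 = 306
Group 2: 1880 × 0.975 = 1833
Group 3: 1390 × 0.951 = 1322
Group 4: 2300 × 0.939 = 2160
Group 5: 1400 × 0.958 + 580 × 0.499 = 1341 + 289 = 1630
Population now: 0–14=306, 15–29=1833, 30–44=1322, 45–59=2160, 60+=1630
— Period 2 —
Births: 1833 × 0.22 = 403
Group 2: 306 × 0.975 = 298
Group 3: 1833 × 0.951 = 1743
Group 4: 1322 × 0.939 = 1241
Group 5: 2160 × 0.958 + 1630 × 0.499 = 2069 + 813 = 2882
Population now: 0–14=403, 15–29=298, 30–44=1743, 45–59=1241, 60+=2882

403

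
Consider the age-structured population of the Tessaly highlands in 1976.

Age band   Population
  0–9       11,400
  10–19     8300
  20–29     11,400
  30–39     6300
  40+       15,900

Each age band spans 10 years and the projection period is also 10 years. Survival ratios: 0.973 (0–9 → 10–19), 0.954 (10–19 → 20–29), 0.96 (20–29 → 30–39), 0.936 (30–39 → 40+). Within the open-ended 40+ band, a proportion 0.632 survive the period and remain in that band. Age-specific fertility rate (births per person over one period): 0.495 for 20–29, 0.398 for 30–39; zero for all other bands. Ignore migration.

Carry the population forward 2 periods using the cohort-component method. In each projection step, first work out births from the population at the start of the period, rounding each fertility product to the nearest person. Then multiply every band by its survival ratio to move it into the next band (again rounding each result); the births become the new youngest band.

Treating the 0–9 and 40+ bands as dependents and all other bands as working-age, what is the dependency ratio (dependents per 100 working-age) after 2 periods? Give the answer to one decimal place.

109.5

(Bands numbered youngest = 1 to oldest = 5.)
Period 1:
Births: 11400 * 0.495 = 5643 ; 6300 * 0.398 = 2507 — total 8150
Band 2: 11400 * 0.973 = 11092
Band 3: 8300 * 0.954 = 7918
Band 4: 11400 * 0.96 = 10944
Band 5: 6300 * 0.936 + 15900 * 0.632 = 5897 + 10049 = 15946
Giving 8150 / 11092 / 7918 / 10944 / 15946.
Period 2:
Births: 7918 * 0.495 = 3919 ; 10944 * 0.398 = 4356 — total 8275
Band 2: 8150 * 0.973 = 7930
Band 3: 11092 * 0.954 = 10582
Band 4: 7918 * 0.96 = 7601
Band 5: 10944 * 0.936 + 15946 * 0.632 = 10244 + 10078 = 20322
Giving 8275 / 7930 / 10582 / 7601 / 20322.
Dependents (band 0–9 + band 40+) = 8275 + 20322 = 28597; working-age = 26113; ratio = 28597/26113 × 100 = 109.5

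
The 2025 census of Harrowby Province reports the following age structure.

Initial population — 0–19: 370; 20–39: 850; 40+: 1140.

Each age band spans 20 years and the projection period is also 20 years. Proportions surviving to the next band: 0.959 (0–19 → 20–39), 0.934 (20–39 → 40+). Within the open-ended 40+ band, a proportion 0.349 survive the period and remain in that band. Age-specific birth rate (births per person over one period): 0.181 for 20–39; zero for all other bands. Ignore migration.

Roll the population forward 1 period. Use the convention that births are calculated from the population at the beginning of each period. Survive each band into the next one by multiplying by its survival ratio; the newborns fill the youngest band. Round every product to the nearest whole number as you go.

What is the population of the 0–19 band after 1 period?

After projecting period 1:
Births: 850 * 0.181 = 154
20–39: 370 * 0.959 = 355
40+: 850 * 0.934 + 1140 * 0.349 = 794 + 398 = 1192
→ [154, 355, 1192]

154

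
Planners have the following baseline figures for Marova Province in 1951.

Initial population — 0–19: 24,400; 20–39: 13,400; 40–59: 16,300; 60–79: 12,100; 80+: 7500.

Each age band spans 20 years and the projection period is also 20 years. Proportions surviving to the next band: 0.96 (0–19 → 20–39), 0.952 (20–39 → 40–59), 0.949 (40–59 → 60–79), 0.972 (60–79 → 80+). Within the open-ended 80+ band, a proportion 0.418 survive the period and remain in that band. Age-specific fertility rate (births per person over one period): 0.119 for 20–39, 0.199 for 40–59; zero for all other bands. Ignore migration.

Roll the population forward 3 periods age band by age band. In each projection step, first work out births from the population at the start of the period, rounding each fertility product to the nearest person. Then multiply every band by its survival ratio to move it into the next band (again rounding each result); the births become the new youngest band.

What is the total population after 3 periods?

Period 1.
Births: 13400 × 0.119 = 1595, 16300 × 0.199 = 3244 — total 4839
20–39: 24400 × 0.96 = 23424
40–59: 13400 × 0.952 = 12757
60–79: 16300 × 0.949 = 15469
80+: 12100 × 0.972 + 7500 × 0.418 = 11761 + 3135 = 14896
Population now: 0–19=4839, 20–39=23424, 40–59=12757, 60–79=15469, 80+=14896
Period 2.
Births: 23424 × 0.119 = 2787, 12757 × 0.199 = 2539 — total 5326
20–39: 4839 × 0.96 = 4645
40–59: 23424 × 0.952 = 22300
60–79: 12757 × 0.949 = 12106
80+: 15469 × 0.972 + 14896 × 0.418 = 15036 + 6227 = 21263
Population now: 0–19=5326, 20–39=4645, 40–59=22300, 60–79=12106, 80+=21263
Period 3.
Births: 4645 × 0.119 = 553, 22300 × 0.199 = 4438 — total 4991
20–39: 5326 × 0.96 = 5113
40–59: 4645 × 0.952 = 4422
60–79: 22300 × 0.949 = 21163
80+: 12106 × 0.972 + 21263 × 0.418 = 11767 + 8888 = 20655
Population now: 0–19=4991, 20–39=5113, 40–59=4422, 60–79=21163, 80+=20655
Total after period 3: 4991 + 5113 + 4422 + 21163 + 20655 = 56344

56344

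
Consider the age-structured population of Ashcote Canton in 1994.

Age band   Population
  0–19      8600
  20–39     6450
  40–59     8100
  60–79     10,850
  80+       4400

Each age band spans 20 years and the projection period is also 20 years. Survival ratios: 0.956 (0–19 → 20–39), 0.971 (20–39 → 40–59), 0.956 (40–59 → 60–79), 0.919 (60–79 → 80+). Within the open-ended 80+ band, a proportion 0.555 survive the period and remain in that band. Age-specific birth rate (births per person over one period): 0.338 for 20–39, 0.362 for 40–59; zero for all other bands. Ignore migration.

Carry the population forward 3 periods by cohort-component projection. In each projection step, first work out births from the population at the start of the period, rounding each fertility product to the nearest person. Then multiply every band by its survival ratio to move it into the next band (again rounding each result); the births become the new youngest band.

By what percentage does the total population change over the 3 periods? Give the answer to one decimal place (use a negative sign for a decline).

-8.8

Period 1:
Births: 6450 × 0.338 = 2180 ; 8100 × 0.362 = 2932 — total 5112
20–39: 8600 × 0.956 = 8222
40–59: 6450 × 0.971 = 6263
60–79: 8100 × 0.956 = 7744
80+: 10850 × 0.919 + 4400 × 0.555 = 9971 + 2442 = 12413
Population now: 0–19=5112, 20–39=8222, 40–59=6263, 60–79=7744, 80+=12413
Period 2:
Births: 8222 × 0.338 = 2779 ; 6263 × 0.362 = 2267 — total 5046
20–39: 5112 × 0.956 = 4887
40–59: 8222 × 0.971 = 7984
60–79: 6263 × 0.956 = 5987
80+: 7744 × 0.919 + 12413 × 0.555 = 7117 + 6889 = 14006
Population now: 0–19=5046, 20–39=4887, 40–59=7984, 60–79=5987, 80+=14006
Period 3:
Births: 4887 × 0.338 = 1652 ; 7984 × 0.362 = 2890 — total 4542
20–39: 5046 × 0.956 = 4824
40–59: 4887 × 0.971 = 4745
60–79: 7984 × 0.956 = 7633
80+: 5987 × 0.919 + 14006 × 0.555 = 5502 + 7773 = 13275
Population now: 0–19=4542, 20–39=4824, 40–59=4745, 60–79=7633, 80+=13275
Total: 38400 → 35019; change = -3381; percentage change = -8.8%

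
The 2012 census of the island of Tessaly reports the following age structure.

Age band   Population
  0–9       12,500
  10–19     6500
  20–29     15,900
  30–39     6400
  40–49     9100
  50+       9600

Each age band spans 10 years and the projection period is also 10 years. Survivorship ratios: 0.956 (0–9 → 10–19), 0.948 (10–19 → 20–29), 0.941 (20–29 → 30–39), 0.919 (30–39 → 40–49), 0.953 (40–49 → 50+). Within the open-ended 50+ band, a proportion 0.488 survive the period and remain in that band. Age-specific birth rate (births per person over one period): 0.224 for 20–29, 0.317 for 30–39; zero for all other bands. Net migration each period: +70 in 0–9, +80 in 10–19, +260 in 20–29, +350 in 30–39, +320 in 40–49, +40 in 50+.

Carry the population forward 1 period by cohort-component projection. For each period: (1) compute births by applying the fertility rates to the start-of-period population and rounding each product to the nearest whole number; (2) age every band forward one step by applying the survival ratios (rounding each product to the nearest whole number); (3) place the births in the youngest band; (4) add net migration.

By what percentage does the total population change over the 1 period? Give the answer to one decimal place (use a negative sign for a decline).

Period 1:
Births: 15900 × 0.224 = 3562, 6400 × 0.317 = 2029 ⇒ total 5591
10–19: 12500 × 0.956 = 11950
20–29: 6500 × 0.948 = 6162
30–39: 15900 × 0.941 = 14962
40–49: 6400 × 0.919 = 5882
50+: 9100 × 0.953 + 9600 × 0.488 = 8672 + 4685 = 13357
Net migration: 0–9 + 70 → 5661; 10–19 + 80 → 12030; 20–29 + 260 → 6422; 30–39 + 350 → 15312; 40–49 + 320 → 6202; 50+ + 40 → 13397
Population now: 0–9=5661, 10–19=12030, 20–29=6422, 30–39=15312, 40–49=6202, 50+=13397
Total: 60000 → 59024; change = -976; percentage change = -1.6%

-1.6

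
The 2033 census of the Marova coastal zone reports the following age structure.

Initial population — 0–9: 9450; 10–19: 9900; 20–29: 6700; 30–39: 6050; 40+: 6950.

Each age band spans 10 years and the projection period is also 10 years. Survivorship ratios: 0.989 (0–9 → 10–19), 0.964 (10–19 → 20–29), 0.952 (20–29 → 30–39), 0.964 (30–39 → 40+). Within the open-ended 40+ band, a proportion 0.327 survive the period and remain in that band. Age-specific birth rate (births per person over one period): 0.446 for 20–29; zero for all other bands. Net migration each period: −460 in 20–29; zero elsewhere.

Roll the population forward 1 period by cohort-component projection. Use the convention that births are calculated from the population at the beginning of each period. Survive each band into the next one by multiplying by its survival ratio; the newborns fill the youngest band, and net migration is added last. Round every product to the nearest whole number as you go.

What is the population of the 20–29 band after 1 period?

[period 1]
Births: 6700 × 0.446 = 2988
10–19: 9450 × 0.989 = 9346
20–29: 9900 × 0.964 = 9544
30–39: 6700 × 0.952 = 6378
40+: 6050 × 0.964 + 6950 × 0.327 = 5832 + 2273 = 8105
Net migration: 20–29 − 460 → 9084
Giving 2988 / 9346 / 9084 / 6378 / 8105.

9084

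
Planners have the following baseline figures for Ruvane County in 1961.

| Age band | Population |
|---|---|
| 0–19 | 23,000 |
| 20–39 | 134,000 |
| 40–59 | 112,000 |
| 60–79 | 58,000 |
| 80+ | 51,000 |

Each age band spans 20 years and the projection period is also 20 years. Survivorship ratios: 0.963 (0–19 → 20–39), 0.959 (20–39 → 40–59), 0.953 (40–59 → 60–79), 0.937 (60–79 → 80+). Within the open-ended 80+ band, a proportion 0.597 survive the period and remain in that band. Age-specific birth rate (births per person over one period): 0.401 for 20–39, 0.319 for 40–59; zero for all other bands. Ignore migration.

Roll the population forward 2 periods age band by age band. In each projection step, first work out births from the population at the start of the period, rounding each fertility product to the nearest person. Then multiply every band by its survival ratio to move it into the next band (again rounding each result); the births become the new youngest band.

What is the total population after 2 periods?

430367

Numbering the groups 1..5 from youngest to oldest:
— Period 1 —
Births: 134000 * 0.401 = 53734  |  112000 * 0.319 = 35728 ⇒ total 89462
Group 2: 23000 * 0.963 = 22149
Group 3: 134000 * 0.959 = 128506
Group 4: 112000 * 0.953 = 106736
Group 5: 58000 * 0.937 + 51000 * 0.597 = 54346 + 30447 = 84793
End of period: [89462, 22149, 128506, 106736, 84793]
— Period 2 —
Births: 22149 * 0.401 = 8882  |  128506 * 0.319 = 40993 ⇒ total 49875
Group 2: 89462 * 0.963 = 86152
Group 3: 22149 * 0.959 = 21241
Group 4: 128506 * 0.953 = 122466
Group 5: 106736 * 0.937 + 84793 * 0.597 = 100012 + 50621 = 150633
End of period: [49875, 86152, 21241, 122466, 150633]
Total after period 2: 49875 + 86152 + 21241 + 122466 + 150633 = 430367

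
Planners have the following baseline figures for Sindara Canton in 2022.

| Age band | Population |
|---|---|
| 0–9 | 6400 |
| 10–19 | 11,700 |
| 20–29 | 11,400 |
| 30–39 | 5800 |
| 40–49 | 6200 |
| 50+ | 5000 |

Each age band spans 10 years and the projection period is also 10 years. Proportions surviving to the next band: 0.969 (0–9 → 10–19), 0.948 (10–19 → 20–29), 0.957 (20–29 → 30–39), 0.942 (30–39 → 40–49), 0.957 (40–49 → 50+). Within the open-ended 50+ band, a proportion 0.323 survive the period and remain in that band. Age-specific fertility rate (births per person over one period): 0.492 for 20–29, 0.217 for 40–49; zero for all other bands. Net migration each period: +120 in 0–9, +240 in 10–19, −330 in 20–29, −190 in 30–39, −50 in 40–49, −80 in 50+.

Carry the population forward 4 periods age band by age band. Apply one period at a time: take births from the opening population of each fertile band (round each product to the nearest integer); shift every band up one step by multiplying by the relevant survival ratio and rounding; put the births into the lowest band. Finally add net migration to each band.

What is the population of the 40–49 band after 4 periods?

(Groups numbered youngest = 1 to oldest = 6.)
After projecting period 1:
Births: 11400 * 0.492 = 5609 ; 6200 * 0.217 = 1345 → 6954
Group 2: 6400 * 0.969 = 6202
Group 3: 11700 * 0.948 = 11092
Group 4: 11400 * 0.957 = 10910
Group 5: 5800 * 0.942 = 5464
Group 6: 6200 * 0.957 + 5000 * 0.323 = 5933 + 1615 = 7548
Net migration: Group 1 + 120 → 7074; Group 2 + 240 → 6442; Group 3 − 330 → 10762; Group 4 − 190 → 10720; Group 5 − 50 → 5414; Group 6 − 80 → 7468
→ [7074, 6442, 10762, 10720, 5414, 7468]
After projecting period 2:
Births: 10762 * 0.492 = 5295 ; 5414 * 0.217 = 1175 → 6470
Group 2: 7074 * 0.969 = 6855
Group 3: 6442 * 0.948 = 6107
Group 4: 10762 * 0.957 = 10299
Group 5: 10720 * 0.942 = 10098
Group 6: 5414 * 0.957 + 7468 * 0.323 = 5181 + 2412 = 7593
Net migration: Group 1 + 120 → 6590; Group 2 + 240 → 7095; Group 3 − 330 → 5777; Group 4 − 190 → 10109; Group 5 − 50 → 10048; Group 6 − 80 → 7513
→ [6590, 7095, 5777, 10109, 10048, 7513]
After projecting period 3:
Births: 5777 * 0.492 = 2842 ; 10048 * 0.217 = 2180 → 5022
Group 2: 6590 * 0.969 = 6386
Group 3: 7095 * 0.948 = 6726
Group 4: 5777 * 0.957 = 5529
Group 5: 10109 * 0.942 = 9523
Group 6: 10048 * 0.957 + 7513 * 0.323 = 9616 + 2427 = 12043
Net migration: Group 1 + 120 → 5142; Group 2 + 240 → 6626; Group 3 − 330 → 6396; Group 4 − 190 → 5339; Group 5 − 50 → 9473; Group 6 − 80 → 11963
→ [5142, 6626, 6396, 5339, 9473, 11963]
After projecting period 4:
Births: 6396 * 0.492 = 3147 ; 9473 * 0.217 = 2056 → 5203
Group 2: 5142 * 0.969 = 4983
Group 3: 6626 * 0.948 = 6281
Group 4: 6396 * 0.957 = 6121
Group 5: 5339 * 0.942 = 5029
Group 6: 9473 * 0.957 + 11963 * 0.323 = 9066 + 3864 = 12930
Net migration: Group 1 + 120 → 5323; Group 2 + 240 → 5223; Group 3 − 330 → 5951; Group 4 − 190 → 5931; Group 5 − 50 → 4979; Group 6 − 80 → 12850
→ [5323, 5223, 5951, 5931, 4979, 12850]

4979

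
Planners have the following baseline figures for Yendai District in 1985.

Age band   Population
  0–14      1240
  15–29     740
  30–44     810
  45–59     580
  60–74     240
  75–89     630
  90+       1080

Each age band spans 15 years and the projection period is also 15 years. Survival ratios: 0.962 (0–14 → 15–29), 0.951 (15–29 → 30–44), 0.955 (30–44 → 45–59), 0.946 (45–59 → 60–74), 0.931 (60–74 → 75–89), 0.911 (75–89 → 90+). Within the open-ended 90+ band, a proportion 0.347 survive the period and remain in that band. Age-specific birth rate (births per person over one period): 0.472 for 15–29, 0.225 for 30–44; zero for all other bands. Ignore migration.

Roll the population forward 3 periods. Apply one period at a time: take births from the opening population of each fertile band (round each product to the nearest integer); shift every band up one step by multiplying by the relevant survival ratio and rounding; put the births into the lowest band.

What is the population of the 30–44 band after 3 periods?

Numbering the groups 1..7 from youngest to oldest:
After projecting period 1:
Births: 740 × 0.472 = 349  |  810 × 0.225 = 182 → 531
Group 2: 1240 × 0.962 = 1193
Group 3: 740 × 0.951 = 704
Group 4: 810 × 0.955 = 774
Group 5: 580 × 0.946 = 549
Group 6: 240 × 0.931 = 223
Group 7: 630 × 0.911 + 1080 × 0.347 = 574 + 375 = 949
End of period: [531, 1193, 704, 774, 549, 223, 949]
After projecting period 2:
Births: 1193 × 0.472 = 563  |  704 × 0.225 = 158 → 721
Group 2: 531 × 0.962 = 511
Group 3: 1193 × 0.951 = 1135
Group 4: 704 × 0.955 = 672
Group 5: 774 × 0.946 = 732
Group 6: 549 × 0.931 = 511
Group 7: 223 × 0.911 + 949 × 0.347 = 203 + 329 = 532
End of period: [721, 511, 1135, 672, 732, 511, 532]
After projecting period 3:
Births: 511 × 0.472 = 241  |  1135 × 0.225 = 255 → 496
Group 2: 721 × 0.962 = 694
Group 3: 511 × 0.951 = 486
Group 4: 1135 × 0.955 = 1084
Group 5: 672 × 0.946 = 636
Group 6: 732 × 0.931 = 681
Group 7: 511 × 0.911 + 532 × 0.347 = 466 + 185 = 651
End of period: [496, 694, 486, 1084, 636, 681, 651]

486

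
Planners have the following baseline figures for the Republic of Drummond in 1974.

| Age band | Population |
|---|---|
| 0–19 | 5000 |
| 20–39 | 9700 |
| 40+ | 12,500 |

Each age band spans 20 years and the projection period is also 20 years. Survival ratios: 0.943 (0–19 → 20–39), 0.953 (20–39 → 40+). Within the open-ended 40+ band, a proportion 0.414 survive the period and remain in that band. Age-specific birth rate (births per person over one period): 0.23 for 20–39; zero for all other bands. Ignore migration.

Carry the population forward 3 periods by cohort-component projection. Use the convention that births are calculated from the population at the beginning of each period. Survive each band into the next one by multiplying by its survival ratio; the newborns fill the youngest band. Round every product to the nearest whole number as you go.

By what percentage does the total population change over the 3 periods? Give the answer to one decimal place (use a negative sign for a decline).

-71.2

— Period 1 —
Births: 9700 × 0.23 = 2231
20–39: 5000 × 0.943 = 4715
40+: 9700 × 0.953 + 12500 × 0.414 = 9244 + 5175 = 14419
End of period: [2231, 4715, 14419]
— Period 2 —
Births: 4715 × 0.23 = 1084
20–39: 2231 × 0.943 = 2104
40+: 4715 × 0.953 + 14419 × 0.414 = 4493 + 5969 = 10462
End of period: [1084, 2104, 10462]
— Period 3 —
Births: 2104 × 0.23 = 484
20–39: 1084 × 0.943 = 1022
40+: 2104 × 0.953 + 10462 × 0.414 = 2005 + 4331 = 6336
End of period: [484, 1022, 6336]
Total: 27200 → 7842; change = -19358; percentage change = -71.2%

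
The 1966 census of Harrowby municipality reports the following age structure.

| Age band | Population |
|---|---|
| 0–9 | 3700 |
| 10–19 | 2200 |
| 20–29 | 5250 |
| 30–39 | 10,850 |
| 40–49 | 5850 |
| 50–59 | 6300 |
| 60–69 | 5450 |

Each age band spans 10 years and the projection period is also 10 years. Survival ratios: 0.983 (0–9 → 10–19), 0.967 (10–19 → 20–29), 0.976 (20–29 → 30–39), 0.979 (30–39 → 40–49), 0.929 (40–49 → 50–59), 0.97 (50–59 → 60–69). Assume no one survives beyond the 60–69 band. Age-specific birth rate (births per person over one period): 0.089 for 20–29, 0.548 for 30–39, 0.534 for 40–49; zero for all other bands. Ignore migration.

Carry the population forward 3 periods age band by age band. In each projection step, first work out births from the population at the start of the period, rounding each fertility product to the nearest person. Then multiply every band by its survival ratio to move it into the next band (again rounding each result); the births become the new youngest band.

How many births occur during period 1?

After projecting period 1:
Births: 5250 × 0.089 = 467  |  10850 × 0.548 = 5946  |  5850 × 0.534 = 3124 ⇒ total 9537
10–19: 3700 × 0.983 = 3637
20–29: 2200 × 0.967 = 2127
30–39: 5250 × 0.976 = 5124
40–49: 10850 × 0.979 = 10622
50–59: 5850 × 0.929 = 5435
60–69: 6300 × 0.97 = 6111
→ [9537, 3637, 2127, 5124, 10622, 5435, 6111]

9537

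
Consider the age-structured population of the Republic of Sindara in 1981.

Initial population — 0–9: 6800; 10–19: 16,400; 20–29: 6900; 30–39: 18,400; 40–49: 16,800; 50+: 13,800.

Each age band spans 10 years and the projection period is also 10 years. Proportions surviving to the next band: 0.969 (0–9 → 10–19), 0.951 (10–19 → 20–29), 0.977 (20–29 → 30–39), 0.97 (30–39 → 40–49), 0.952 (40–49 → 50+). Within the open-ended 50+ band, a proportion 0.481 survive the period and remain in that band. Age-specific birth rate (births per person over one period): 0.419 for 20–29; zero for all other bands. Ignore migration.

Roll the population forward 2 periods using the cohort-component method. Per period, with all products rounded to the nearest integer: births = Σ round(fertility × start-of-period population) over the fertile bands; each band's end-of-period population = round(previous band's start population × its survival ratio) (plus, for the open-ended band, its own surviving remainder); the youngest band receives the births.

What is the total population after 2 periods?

65255

Period 1.
Births: 6900 × 0.419 = 2891
10–19: 6800 × 0.969 = 6589
20–29: 16400 × 0.951 = 15596
30–39: 6900 × 0.977 = 6741
40–49: 18400 × 0.97 = 17848
50+: 16800 × 0.952 + 13800 × 0.481 = 15994 + 6638 = 22632
Giving 2891 / 6589 / 15596 / 6741 / 17848 / 22632.
Period 2.
Births: 15596 × 0.419 = 6535
10–19: 2891 × 0.969 = 2801
20–29: 6589 × 0.951 = 6266
30–39: 15596 × 0.977 = 15237
40–49: 6741 × 0.97 = 6539
50+: 17848 × 0.952 + 22632 × 0.481 = 16991 + 10886 = 27877
Giving 6535 / 2801 / 6266 / 15237 / 6539 / 27877.
Total after period 2: 6535 + 2801 + 6266 + 15237 + 6539 + 27877 = 65255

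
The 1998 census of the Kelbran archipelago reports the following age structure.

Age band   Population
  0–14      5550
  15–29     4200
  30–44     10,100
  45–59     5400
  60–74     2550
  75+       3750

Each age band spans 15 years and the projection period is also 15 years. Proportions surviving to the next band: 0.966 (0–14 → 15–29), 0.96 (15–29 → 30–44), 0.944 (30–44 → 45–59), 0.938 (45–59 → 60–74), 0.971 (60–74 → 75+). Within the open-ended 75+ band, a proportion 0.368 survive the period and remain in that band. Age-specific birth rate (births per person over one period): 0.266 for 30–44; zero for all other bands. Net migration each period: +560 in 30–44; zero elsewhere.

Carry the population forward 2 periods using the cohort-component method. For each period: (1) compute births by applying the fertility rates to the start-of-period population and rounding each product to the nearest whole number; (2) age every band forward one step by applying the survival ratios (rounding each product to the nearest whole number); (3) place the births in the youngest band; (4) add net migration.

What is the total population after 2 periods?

— Period 1 —
Births: 10100 * 0.266 = 2687
15–29: 5550 * 0.966 = 5361
30–44: 4200 * 0.96 = 4032
45–59: 10100 * 0.944 = 9534
60–74: 5400 * 0.938 = 5065
75+: 2550 * 0.971 + 3750 * 0.368 = 2476 + 1380 = 3856
Net migration: 30–44 + 560 → 4592
End of period: [2687, 5361, 4592, 9534, 5065, 3856]
— Period 2 —
Births: 4592 * 0.266 = 1221
15–29: 2687 * 0.966 = 2596
30–44: 5361 * 0.96 = 5147
45–59: 4592 * 0.944 = 4335
60–74: 9534 * 0.938 = 8943
75+: 5065 * 0.971 + 3856 * 0.368 = 4918 + 1419 = 6337
Net migration: 30–44 + 560 → 5707
End of period: [1221, 2596, 5707, 4335, 8943, 6337]
Total after period 2: 1221 + 2596 + 5707 + 4335 + 8943 + 6337 = 29139

29139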